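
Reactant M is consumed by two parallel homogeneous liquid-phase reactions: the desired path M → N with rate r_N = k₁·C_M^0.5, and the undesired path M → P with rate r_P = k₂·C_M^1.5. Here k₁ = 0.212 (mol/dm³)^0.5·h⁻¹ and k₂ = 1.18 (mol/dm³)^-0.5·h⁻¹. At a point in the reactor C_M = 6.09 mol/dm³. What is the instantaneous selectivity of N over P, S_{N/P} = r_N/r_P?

S_{N/P} = r_N/r_P = (k₁·C_M^0.5)/(k₂·C_M^1.5) = (k₁/k₂)·C_M⁻¹.
= (0.212×6.090^0.5) / (1.18×6.090^1.5) = 0.5232/17.73 = 0.0295.

0.0295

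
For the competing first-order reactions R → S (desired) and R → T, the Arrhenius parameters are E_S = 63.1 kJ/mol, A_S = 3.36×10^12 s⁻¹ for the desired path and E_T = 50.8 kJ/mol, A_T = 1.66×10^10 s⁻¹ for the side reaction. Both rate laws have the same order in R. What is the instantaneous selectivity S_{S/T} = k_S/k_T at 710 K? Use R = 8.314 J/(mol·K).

With equal orders, S_{S/T} = k_S/k_T = (A_S/A_T)·exp[(E_T−E_S)/(RT)].
(E_T−E_S)/(RT) = (50.8−63.1)×10³/(8.314×710) = -12300/5903 = -2.084.
k_S/k_T = (3.36×10^12/1.66×10^10)·exp(-2.084) = 202.4 × 0.1245 = 25.2.
Since E_S > E_T, raising the temperature improves selectivity toward S.

25.2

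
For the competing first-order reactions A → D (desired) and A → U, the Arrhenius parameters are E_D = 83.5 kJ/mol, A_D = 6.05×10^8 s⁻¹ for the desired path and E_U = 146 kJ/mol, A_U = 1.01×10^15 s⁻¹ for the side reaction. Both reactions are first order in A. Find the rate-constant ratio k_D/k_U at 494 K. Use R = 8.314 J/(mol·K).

2.43

k_D/k_U = (A_D/A_U)·exp[−(E_D−E_U)/(RT)] = (A_D/A_U)·exp[(E_U−E_D)/(RT)].
(E_U−E_D)/(RT) = (146−83.5)×10³/(8.314×494) = 62500/4107 = 15.22.
k_D/k_U = (6.05×10^8/1.01×10^15)·exp(15.22) = 5.990×10^-7 × 4.063×10^6 = 2.43.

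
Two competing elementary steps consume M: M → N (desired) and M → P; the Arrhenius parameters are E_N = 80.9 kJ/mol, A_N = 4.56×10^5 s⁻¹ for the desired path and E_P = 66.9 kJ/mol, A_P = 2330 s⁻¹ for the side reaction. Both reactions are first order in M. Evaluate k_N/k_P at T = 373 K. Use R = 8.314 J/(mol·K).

k_N/k_P = (A_N/A_P)·exp[−(E_N−E_P)/(RT)] = (A_N/A_P)·exp[(E_P−E_N)/(RT)].
(E_P−E_N)/(RT) = (66.9−80.9)×10³/(8.314×373) = -14000/3101 = -4.514.
k_N/k_P = (4.56×10^5/2330)·exp(-4.514) = 195.7 × 0.01095 = 2.14.
Since E_N > E_P, raising the temperature improves selectivity toward N.

2.14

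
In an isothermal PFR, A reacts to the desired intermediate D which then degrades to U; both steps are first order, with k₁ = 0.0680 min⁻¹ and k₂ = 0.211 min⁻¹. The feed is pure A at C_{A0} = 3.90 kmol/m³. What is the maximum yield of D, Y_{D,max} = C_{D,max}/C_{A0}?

0.188

Evaluating C_D at τ_opt = ln(k₂/k₁)/(k₂−k₁) gives C_{D,max}/C_{A0} = (k₁/k₂)^[k₂/(k₂−k₁)].
= (0.0680/0.211)^(0.211/(0.211−0.0680)) = (0.3223)^(1.476) = 0.1881.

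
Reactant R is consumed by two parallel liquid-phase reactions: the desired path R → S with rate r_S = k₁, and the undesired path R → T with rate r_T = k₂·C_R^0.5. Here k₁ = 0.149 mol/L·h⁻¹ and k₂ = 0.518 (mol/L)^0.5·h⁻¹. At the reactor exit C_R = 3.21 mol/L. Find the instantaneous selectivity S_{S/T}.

S_{S/T} = r_S/r_T = (k₁)/(k₂·C_R^0.5) = (k₁/k₂)·C_R^-0.5.
= (0.149) / (0.518×3.210^0.5) = 0.1490/0.9281 = 0.161.
The undesired path is higher order in R, so low C_R (CSTR or dilute feed) favours S.

0.161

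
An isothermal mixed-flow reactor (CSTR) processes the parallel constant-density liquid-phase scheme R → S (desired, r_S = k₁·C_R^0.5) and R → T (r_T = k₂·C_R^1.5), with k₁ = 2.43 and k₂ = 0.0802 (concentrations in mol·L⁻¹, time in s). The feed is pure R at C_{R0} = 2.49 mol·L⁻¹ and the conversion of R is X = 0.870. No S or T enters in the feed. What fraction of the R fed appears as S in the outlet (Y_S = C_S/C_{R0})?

0.861

Exit C_R = C_{R0}(1−X) = 2.49×0.130 = 0.3237 mol·L⁻¹.
A CSTR operates uniformly at the exit composition, giving r_S = 1.383 and r_T = 0.01477 (each k·C_R^n at C_R = 0.3237).
Fraction of consumed R going to S: r_S/(r_S+r_T) = 0.9894.
C_S = 0.9894·C_{R0}·X = 0.9894×2.49×0.870 = 2.14 mol·L⁻¹; Y_S = C_S/C_{R0} = 0.861.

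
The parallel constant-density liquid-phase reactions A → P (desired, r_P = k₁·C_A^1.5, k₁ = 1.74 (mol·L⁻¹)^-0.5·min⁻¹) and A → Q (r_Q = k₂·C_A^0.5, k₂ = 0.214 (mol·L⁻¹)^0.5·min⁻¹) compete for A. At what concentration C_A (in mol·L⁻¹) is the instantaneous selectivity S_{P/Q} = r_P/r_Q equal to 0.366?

0.0450 mol·L⁻¹

S_{P/Q} = (k₁/k₂)·C_A ⇒ C_A = S·k₂/k₁.
= 0.366×0.214/1.74 = 0.0450 mol·L⁻¹.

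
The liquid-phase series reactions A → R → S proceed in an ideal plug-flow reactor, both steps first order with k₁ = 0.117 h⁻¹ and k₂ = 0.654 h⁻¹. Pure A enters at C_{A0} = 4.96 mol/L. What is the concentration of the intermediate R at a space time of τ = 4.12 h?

0.594 mol/L

The intermediate concentration in a first-order A→B→C sequence is C_R = k₁C_{A0}(e^(−k₁τ) − e^(−k₂τ))/(k₂−k₁).
e^(−k₁τ) = e^(−0.117×4.12) = e^(−0.4820) = 0.6175; e^(−k₂τ) = e^(−2.694) = 0.06758.
C_R = 0.117×4.96/(0.654−0.117) × (0.6175−0.06758) = 1.081×0.5499 = 0.5943 mol/L.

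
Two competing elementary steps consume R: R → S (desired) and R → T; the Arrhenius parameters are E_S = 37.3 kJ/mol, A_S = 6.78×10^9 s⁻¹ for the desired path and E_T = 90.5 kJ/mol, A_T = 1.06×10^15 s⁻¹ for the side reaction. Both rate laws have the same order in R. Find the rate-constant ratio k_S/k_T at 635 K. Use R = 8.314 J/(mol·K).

Since both paths have the same order in R, the concentration cancels and S_{S/T} = k_S/k_T = (A_S/A_T)·exp[(E_T−E_S)/(RT)].
(E_T−E_S)/(RT) = (90.5−37.3)×10³/(8.314×635) = 53200/5279 = 10.08.
k_S/k_T = (6.78×10^9/1.06×10^15)·exp(10.08) = 6.396×10^-6 × 23788 = 0.152.
Since E_S < E_T, lowering the temperature improves selectivity toward S.

0.152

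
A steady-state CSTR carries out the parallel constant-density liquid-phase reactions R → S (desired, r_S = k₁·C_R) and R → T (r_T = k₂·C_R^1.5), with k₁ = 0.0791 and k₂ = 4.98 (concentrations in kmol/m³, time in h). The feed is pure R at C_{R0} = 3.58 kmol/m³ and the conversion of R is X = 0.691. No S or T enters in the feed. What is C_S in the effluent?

0.0368 kmol/m³

Exit C_R = C_{R0}(1−X) = 3.58×0.309 = 1.106 kmol/m³.
Rates in a CSTR are evaluated at the outlet concentration: r_S = 0.0791×1.106 = 0.08750, r_T = 4.98×1.106^1.5 = 5.794.
Fraction of consumed R going to S: r_S/(r_S+r_T) = 0.01488.
C_S = 0.01488·C_{R0}·X = 0.01488×3.58×0.691 = 0.0368 kmol/m³.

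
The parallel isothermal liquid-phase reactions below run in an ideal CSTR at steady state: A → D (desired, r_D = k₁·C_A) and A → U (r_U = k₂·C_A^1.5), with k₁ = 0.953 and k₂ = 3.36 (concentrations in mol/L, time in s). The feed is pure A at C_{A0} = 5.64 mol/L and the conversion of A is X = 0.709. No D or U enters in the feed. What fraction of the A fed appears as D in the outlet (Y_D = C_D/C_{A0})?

Exit C_A = C_{A0}(1−X) = 5.64×0.291 = 1.641 mol/L.
Rates in a CSTR are evaluated at the outlet concentration: r_D = 0.953×1.641 = 1.564, r_U = 3.36×1.641^1.5 = 7.065.
Fraction of consumed A going to D: r_D/(r_D+r_U) = 0.1813.
C_D = 0.1813·C_{A0}·X = 0.1813×5.64×0.709 = 0.725 mol/L; Y_D = C_D/C_{A0} = 0.129.

0.129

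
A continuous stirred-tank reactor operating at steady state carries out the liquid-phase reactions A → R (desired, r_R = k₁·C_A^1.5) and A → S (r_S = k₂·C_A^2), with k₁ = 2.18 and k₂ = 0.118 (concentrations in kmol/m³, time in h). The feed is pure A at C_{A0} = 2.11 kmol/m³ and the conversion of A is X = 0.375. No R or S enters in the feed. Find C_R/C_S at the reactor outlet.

16.1

Exit C_A = C_{A0}(1−X) = 2.11×0.625 = 1.319 kmol/m³.
A CSTR operates uniformly at the exit composition, giving r_R = 3.301 and r_S = 0.2052 (each k·C_A^n at C_A = 1.319).
Overall selectivity = C_R/C_S = r_Rτ/(r_Sτ) = r_R/r_S = 16.1.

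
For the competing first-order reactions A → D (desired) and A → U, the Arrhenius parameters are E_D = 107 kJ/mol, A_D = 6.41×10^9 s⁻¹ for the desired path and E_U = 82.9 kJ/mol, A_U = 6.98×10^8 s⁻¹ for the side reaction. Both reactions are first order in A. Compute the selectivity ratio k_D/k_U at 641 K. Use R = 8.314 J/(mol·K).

k_D/k_U = (A_D/A_U)·exp[−(E_D−E_U)/(RT)] = (A_D/A_U)·exp[(E_U−E_D)/(RT)].
(E_U−E_D)/(RT) = (82.9−107)×10³/(8.314×641) = -24100/5329 = -4.522.
k_D/k_U = (6.41×10^9/6.98×10^8)·exp(-4.522) = 9.183 × 0.01087 = 0.0998.
Since E_D > E_U, raising the temperature improves selectivity toward D.

0.0998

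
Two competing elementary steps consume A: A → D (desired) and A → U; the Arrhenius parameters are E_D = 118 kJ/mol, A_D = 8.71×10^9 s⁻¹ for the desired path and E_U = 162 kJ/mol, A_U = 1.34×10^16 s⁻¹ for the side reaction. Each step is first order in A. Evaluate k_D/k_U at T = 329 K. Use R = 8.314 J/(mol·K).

With equal orders, S_{D/U} = k_D/k_U = (A_D/A_U)·exp[(E_U−E_D)/(RT)].
(E_U−E_D)/(RT) = (162−118)×10³/(8.314×329) = 44000/2735 = 16.09.
k_D/k_U = (8.71×10^9/1.34×10^16)·exp(16.09) = 6.500×10^-7 × 9.684×10^6 = 6.29.

6.29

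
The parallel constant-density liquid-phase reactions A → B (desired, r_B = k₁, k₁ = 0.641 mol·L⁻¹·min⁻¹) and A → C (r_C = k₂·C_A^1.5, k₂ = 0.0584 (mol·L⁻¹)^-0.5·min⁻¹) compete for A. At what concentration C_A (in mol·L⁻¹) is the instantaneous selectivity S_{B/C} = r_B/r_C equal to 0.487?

7.98 mol·L⁻¹

S_{B/C} = (k₁/k₂)·C_A^-1.5 ⇒ C_A = (S·k₂/k₁)^(1/(-1.5)).
= (0.487×0.0584/0.641)^(-0.6667) = (0.04437)^(-0.6667) = 7.98 mol·L⁻¹.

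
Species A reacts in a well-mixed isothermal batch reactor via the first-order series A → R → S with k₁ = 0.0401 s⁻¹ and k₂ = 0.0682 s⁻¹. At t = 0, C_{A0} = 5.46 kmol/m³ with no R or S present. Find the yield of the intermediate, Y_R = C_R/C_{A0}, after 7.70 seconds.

For first-order series with pure A initially, C_R(t) = k₁C_{A0}/(k₂−k₁)·(e^(−k₁t) − e^(−k₂t)).
e^(−k₁t) = e^(−0.0401×7.70) = e^(−0.3088) = 0.7343; e^(−k₂t) = e^(−0.5251) = 0.5915.
C_R = 0.0401×5.46/(0.0682−0.0401) × (0.7343−0.5915) = 7.792×0.1429 = 1.113 kmol/m³.
Y_R = C_R/C_{A0} = 1.113/5.46 = 0.204.

0.204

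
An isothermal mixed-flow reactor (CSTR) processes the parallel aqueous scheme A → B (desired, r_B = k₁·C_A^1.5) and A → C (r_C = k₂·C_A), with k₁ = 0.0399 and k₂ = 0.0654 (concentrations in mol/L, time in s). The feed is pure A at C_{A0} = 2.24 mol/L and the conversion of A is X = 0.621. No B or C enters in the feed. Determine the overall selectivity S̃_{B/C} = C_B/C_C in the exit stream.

Exit C_A = C_{A0}(1−X) = 2.24×0.379 = 0.8490 mol/L.
A CSTR operates uniformly at the exit composition, giving r_B = 0.03121 and r_C = 0.05552 (each k·C_A^n at C_A = 0.8490).
Overall selectivity = C_B/C_C = r_Bτ/(r_Cτ) = r_B/r_C = 0.562.

0.562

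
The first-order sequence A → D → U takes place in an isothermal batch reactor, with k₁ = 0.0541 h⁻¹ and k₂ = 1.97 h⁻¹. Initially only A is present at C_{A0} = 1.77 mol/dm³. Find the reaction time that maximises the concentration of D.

For first-order series the maximum of C_D occurs at t_opt = ln(k₂/k₁)/(k₂−k₁).
= ln(1.97/0.0541)/(1.97−0.0541) = ln(36.41)/1.916 = 3.595/1.916 = 1.88 h.

1.88 h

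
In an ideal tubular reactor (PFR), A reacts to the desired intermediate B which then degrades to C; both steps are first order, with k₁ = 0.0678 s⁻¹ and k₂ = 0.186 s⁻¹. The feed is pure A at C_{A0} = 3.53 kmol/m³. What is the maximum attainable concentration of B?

0.721 kmol/m³

For a first-order series the maximum intermediate yield is C_{B,max}/C_{A0} = (k₁/k₂)^[k₂/(k₂−k₁)].
= (0.0678/0.186)^(0.186/(0.186−0.0678)) = (0.3645)^(1.574) = 0.2043.
C_{B,max} = 0.2043×3.53 = 0.721 kmol/m³.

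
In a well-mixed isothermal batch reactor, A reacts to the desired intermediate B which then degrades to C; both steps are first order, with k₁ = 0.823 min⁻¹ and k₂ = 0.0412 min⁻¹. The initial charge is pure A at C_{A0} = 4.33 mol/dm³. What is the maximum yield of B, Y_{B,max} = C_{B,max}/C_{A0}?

0.854

At the optimum, C_{B,max}/C_{A0} = (k₁/k₂)^[k₂/(k₂−k₁)].
= (0.823/0.0412)^(0.0412/(0.0412−0.823)) = (19.98)^(-0.05270) = 0.8540.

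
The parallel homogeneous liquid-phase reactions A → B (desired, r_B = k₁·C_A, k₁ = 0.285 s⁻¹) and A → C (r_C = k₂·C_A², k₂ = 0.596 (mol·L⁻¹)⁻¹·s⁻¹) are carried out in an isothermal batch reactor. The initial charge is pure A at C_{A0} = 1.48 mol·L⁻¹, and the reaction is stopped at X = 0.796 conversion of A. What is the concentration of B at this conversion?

0.440 mol·L⁻¹

C_A = C_{A0}(1−X) = 0.3019 mol·L⁻¹.
Along a PFR/batch, dC_B/dC_A = −r_B/(r_B+r_C) = −k₁/(k₁+k₂·C_A).
Integrating from C_{A0} to C_A: C_B = (0.285/0.596)·ln[(0.285+0.596·1.48)/(0.285+0.596·0.302)] = 0.4782·ln(1.167/0.4649) = 0.4401 mol·L⁻¹.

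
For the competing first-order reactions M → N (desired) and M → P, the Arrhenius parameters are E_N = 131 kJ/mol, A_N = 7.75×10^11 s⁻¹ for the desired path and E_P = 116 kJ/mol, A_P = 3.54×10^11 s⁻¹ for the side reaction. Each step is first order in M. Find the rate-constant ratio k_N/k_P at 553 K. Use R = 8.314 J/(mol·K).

With equal orders, S_{N/P} = k_N/k_P = (A_N/A_P)·exp[(E_P−E_N)/(RT)].
(E_P−E_N)/(RT) = (116−131)×10³/(8.314×553) = -15000/4598 = -3.263.
k_N/k_P = (7.75×10^11/3.54×10^11)·exp(-3.263) = 2.189 × 0.03829 = 0.0838.
Since E_N > E_P, raising the temperature improves selectivity toward N.

0.0838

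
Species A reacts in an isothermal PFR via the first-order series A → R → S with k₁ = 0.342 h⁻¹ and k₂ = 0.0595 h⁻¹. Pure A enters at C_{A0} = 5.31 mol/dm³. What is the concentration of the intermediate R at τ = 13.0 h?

2.89 mol/dm³

Solving the coupled first-order balances gives C_R(τ) = [k₁/(k₂−k₁)]·C_{A0}·(e^(−k₁τ) − e^(−k₂τ)).
e^(−k₁τ) = e^(−0.342×13.0) = e^(−4.446) = 0.01173; e^(−k₂τ) = e^(−0.7735) = 0.4614.
C_R = 0.342×5.31/(0.0595−0.342) × (0.01173−0.4614) = (-6.428)×(-0.4497) = 2.891 mol/dm³.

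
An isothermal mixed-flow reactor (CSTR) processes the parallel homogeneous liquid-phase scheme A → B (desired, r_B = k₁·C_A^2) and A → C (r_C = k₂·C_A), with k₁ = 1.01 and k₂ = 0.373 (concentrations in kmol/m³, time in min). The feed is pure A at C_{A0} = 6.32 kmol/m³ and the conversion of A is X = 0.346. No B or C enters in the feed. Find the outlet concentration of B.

Exit C_A = C_{A0}(1−X) = 6.32×0.654 = 4.133 kmol/m³.
A CSTR operates uniformly at the exit composition, giving r_B = 17.25 and r_C = 1.542 (each k·C_A^n at C_A = 4.133).
Fraction of consumed A going to B: r_B/(r_B+r_C) = 0.9180.
C_B = 0.9180·C_{A0}·X = 0.9180×6.32×0.346 = 2.01 kmol/m³.

2.01 kmol/m³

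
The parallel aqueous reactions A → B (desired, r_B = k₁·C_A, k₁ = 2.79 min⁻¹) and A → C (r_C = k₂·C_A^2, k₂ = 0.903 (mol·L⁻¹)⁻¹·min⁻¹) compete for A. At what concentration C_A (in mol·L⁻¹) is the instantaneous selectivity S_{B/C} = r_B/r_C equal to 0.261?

11.8 mol·L⁻¹

S_{B/C} = (k₁/k₂)·C_A⁻¹ ⇒ C_A = (S·k₂/k₁)^(-1).
= (0.261×0.903/2.79)^(-1) = (0.08447)^(-1) = 11.8 mol·L⁻¹.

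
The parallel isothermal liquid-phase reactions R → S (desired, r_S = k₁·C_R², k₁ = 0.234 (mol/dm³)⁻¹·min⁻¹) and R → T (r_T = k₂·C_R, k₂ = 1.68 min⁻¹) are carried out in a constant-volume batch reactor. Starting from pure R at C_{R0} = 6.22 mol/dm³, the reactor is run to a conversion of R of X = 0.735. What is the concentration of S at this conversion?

C_R = C_{R0}(1−X) = 1.648 mol/dm³.
Along a PFR/batch, dC_T/dC_R = −r_T/(r_S+r_T) = −k₂/(k₂+k₁·C_R).
Integrating from C_{R0} to C_R: C_T = (1.68/0.234)·ln[(1.68+0.234·6.22)/(1.68+0.234·1.65)] = 7.179·ln(3.135/2.066) = 2.996 mol/dm³.
Then C_S = (C_{R0}−C_R) − C_T = 4.572 − 2.996 = 1.576 mol/dm³.

1.58 mol/dm³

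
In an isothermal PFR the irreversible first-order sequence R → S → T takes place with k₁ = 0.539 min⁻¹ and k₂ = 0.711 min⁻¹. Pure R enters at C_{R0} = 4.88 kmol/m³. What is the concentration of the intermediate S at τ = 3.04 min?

1.21 kmol/m³

Solving the coupled first-order balances gives C_S(τ) = [k₁/(k₂−k₁)]·C_{R0}·(e^(−k₁τ) − e^(−k₂τ)).
e^(−k₁τ) = e^(−0.539×3.04) = e^(−1.639) = 0.1943; e^(−k₂τ) = e^(−2.161) = 0.1152.
C_S = 0.539×4.88/(0.711−0.539) × (0.1943−0.1152) = 15.29×0.07910 = 1.210 kmol/m³.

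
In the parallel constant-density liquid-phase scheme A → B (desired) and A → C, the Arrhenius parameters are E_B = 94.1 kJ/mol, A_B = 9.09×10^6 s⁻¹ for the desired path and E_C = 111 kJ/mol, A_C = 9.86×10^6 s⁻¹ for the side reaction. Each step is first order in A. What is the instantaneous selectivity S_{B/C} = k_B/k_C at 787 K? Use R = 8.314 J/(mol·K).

With equal orders, S_{B/C} = k_B/k_C = (A_B/A_C)·exp[(E_C−E_B)/(RT)].
(E_C−E_B)/(RT) = (111−94.1)×10³/(8.314×787) = 16900/6543 = 2.583.
k_B/k_C = (9.09×10^6/9.86×10^6)·exp(2.583) = 0.9219 × 13.24 = 12.2.
Since E_B < E_C, lowering the temperature improves selectivity toward B.

12.2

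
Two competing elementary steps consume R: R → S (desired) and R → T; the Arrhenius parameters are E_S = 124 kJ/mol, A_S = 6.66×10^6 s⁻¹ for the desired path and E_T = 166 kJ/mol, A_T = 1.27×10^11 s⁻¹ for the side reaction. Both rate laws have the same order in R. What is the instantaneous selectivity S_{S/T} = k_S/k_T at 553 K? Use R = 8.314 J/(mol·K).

0.486

Since both paths have the same order in R, the concentration cancels and S_{S/T} = k_S/k_T = (A_S/A_T)·exp[(E_T−E_S)/(RT)].
(E_T−E_S)/(RT) = (166−124)×10³/(8.314×553) = 42000/4598 = 9.135.
k_S/k_T = (6.66×10^6/1.27×10^11)·exp(9.135) = 5.244×10^-5 × 9275 = 0.486.
Since E_S < E_T, lowering the temperature improves selectivity toward S.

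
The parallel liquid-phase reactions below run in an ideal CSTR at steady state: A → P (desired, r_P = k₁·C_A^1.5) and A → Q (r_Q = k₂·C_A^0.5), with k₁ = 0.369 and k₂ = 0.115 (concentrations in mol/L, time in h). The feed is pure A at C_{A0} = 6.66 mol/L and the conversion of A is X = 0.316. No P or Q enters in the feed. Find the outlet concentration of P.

Exit C_A = C_{A0}(1−X) = 6.66×0.684 = 4.555 mol/L.
A CSTR operates uniformly at the exit composition, giving r_P = 3.588 and r_Q = 0.2454 (each k·C_A^n at C_A = 4.555).
Fraction of consumed A going to P: r_P/(r_P+r_Q) = 0.9360.
C_P = 0.9360·C_{A0}·X = 0.9360×6.66×0.316 = 1.97 mol/L.

1.97 mol/L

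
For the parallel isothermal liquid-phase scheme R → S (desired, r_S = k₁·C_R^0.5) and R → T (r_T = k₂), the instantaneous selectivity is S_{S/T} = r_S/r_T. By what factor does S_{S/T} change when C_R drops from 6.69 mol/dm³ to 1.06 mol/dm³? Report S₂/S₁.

S_{S/T} = (k₁/k₂)·C_R^0.5, so S₂/S₁ = (C_{R,2}/C_{R,1})^0.5.
= (1.06/6.69)^0.5 = (0.1584)^0.5 = 0.398.
Selectivity toward S falls as C_R falls — high-concentration operation is favoured.

0.398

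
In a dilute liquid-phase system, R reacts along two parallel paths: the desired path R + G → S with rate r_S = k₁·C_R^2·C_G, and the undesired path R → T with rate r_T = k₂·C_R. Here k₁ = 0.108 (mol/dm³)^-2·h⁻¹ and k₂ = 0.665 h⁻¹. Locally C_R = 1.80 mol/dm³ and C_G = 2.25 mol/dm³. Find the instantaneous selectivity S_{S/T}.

S_{S/T} = r_S/r_T = (k₁·C_R^2·C_G)/(k₂·C_R) = (k₁/k₂)·C_R·C_G.
= (0.108×1.800^2×2.250) / (0.665×1.800) = 0.7873/1.197 = 0.658.

0.658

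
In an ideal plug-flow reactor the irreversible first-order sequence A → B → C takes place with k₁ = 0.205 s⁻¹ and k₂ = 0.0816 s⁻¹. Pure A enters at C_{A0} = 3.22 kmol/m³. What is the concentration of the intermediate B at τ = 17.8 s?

Solving the coupled first-order balances gives C_B(τ) = [k₁/(k₂−k₁)]·C_{A0}·(e^(−k₁τ) − e^(−k₂τ)).
e^(−k₁τ) = e^(−0.205×17.8) = e^(−3.649) = 0.02602; e^(−k₂τ) = e^(−1.452) = 0.2340.
C_B = 0.205×3.22/(0.0816−0.205) × (0.02602−0.2340) = (-5.349)×(-0.2080) = 1.112 kmol/m³.

1.11 kmol/m³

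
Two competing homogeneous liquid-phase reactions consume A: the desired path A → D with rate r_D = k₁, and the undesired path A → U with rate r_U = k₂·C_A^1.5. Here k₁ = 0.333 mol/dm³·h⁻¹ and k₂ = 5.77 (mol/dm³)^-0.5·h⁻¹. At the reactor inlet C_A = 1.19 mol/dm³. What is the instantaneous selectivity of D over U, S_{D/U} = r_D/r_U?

S_{D/U} = r_D/r_U = (k₁)/(k₂·C_A^1.5) = (k₁/k₂)·C_A^-1.5.
= (0.333) / (5.77×1.190^1.5) = 0.3330/7.490 = 0.0445.

0.0445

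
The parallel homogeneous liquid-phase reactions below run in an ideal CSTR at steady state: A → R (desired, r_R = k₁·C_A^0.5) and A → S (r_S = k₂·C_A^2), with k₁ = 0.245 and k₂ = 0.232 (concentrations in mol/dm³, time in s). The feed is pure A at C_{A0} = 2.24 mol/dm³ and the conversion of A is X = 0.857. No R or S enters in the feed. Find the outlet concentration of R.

Exit C_A = C_{A0}(1−X) = 2.24×0.143 = 0.3203 mol/dm³.
A CSTR operates uniformly at the exit composition, giving r_R = 0.1387 and r_S = 0.02380 (each k·C_A^n at C_A = 0.3203).
Fraction of consumed A going to R: r_R/(r_R+r_S) = 0.8535.
C_R = 0.8535·C_{A0}·X = 0.8535×2.24×0.857 = 1.64 mol/dm³.

1.64 mol/dm³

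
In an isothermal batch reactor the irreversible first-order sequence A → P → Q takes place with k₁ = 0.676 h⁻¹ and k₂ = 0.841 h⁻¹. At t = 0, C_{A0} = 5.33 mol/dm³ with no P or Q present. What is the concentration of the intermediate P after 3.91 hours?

0.739 mol/dm³

For first-order series with pure A initially, C_P(t) = k₁C_{A0}/(k₂−k₁)·(e^(−k₁t) − e^(−k₂t)).
e^(−k₁t) = e^(−0.676×3.91) = e^(−2.643) = 0.07114; e^(−k₂t) = e^(−3.288) = 0.03732.
C_P = 0.676×5.33/(0.841−0.676) × (0.07114−0.03732) = 21.84×0.03382 = 0.7385 mol/dm³.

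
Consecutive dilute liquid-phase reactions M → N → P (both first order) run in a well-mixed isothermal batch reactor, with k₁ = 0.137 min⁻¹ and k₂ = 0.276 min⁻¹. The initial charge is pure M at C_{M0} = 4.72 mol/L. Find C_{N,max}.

1.17 mol/L

For a first-order series the maximum intermediate yield is C_{N,max}/C_{M0} = (k₁/k₂)^[k₂/(k₂−k₁)].
= (0.137/0.276)^(0.276/(0.276−0.137)) = (0.4964)^(1.986) = 0.2489.
C_{N,max} = 0.2489×4.72 = 1.17 mol/L.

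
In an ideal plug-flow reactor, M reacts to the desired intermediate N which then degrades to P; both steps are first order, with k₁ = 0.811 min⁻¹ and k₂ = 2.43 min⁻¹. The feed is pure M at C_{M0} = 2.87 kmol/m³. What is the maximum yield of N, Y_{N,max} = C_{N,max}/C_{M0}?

Evaluating C_N at τ_opt = ln(k₂/k₁)/(k₂−k₁) gives C_{N,max}/C_{M0} = (k₁/k₂)^[k₂/(k₂−k₁)].
= (0.811/2.43)^(2.43/(2.43−0.811)) = (0.3337)^(1.501) = 0.1926.

0.193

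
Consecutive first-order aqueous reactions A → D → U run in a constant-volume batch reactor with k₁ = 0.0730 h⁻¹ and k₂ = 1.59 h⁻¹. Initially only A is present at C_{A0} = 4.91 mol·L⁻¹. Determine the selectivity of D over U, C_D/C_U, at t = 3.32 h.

0.211

For first-order series with pure A initially, C_D(t) = k₁C_{A0}/(k₂−k₁)·(e^(−k₁t) − e^(−k₂t)).
e^(−k₁t) = e^(−0.0730×3.32) = e^(−0.2424) = 0.7848; e^(−k₂t) = e^(−5.279) = 0.005099.
C_D = 0.0730×4.91/(1.59−0.0730) × (0.7848−0.005099) = 0.2363×0.7797 = 0.1842 mol·L⁻¹.
C_A = C_{A0}e^(−k₁t) = 3.853 mol·L⁻¹, so C_U = C_{A0}−C_A−C_D = 0.8725 mol·L⁻¹; C_D/C_U = 0.211.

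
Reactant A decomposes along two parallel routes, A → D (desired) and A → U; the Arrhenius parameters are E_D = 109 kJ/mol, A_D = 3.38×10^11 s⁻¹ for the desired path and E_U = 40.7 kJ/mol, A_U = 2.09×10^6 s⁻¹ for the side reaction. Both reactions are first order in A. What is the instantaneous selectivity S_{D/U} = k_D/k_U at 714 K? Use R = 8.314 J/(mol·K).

1.63

With equal orders, S_{D/U} = k_D/k_U = (A_D/A_U)·exp[(E_U−E_D)/(RT)].
(E_U−E_D)/(RT) = (40.7−109)×10³/(8.314×714) = -68300/5936 = -11.51.
k_D/k_U = (3.38×10^11/2.09×10^6)·exp(-11.51) = 1.617×10^5 × 1.007×10^-5 = 1.63.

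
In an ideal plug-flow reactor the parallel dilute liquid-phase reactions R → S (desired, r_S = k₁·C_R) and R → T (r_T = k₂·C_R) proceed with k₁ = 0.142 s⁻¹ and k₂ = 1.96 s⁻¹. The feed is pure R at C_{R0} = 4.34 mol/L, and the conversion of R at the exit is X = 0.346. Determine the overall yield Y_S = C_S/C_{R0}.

0.0234

C_R = C_{R0}(1−X) = 2.838 mol/L.
Both paths are first order in R, so the instantaneous fraction to S is constant: dC_S/d(−C_R) = k₁/(k₁+k₂) = 0.06755.
C_S = 0.06755·(C_{R0}−C_R) = 0.06755×1.502 = 0.101 mol/L.
Y_S = C_S/C_{R0} = 0.1014/4.34 = 0.0234.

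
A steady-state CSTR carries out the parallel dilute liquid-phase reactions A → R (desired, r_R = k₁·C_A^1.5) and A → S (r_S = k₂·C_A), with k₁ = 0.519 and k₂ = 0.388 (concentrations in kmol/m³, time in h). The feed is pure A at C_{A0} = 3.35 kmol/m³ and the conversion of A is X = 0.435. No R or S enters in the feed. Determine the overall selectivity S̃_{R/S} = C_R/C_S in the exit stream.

Exit C_A = C_{A0}(1−X) = 3.35×0.565 = 1.893 kmol/m³.
A CSTR operates uniformly at the exit composition, giving r_R = 1.351 and r_S = 0.7344 (each k·C_A^n at C_A = 1.893).
Overall selectivity = C_R/C_S = r_Rτ/(r_Sτ) = r_R/r_S = 1.84.

1.84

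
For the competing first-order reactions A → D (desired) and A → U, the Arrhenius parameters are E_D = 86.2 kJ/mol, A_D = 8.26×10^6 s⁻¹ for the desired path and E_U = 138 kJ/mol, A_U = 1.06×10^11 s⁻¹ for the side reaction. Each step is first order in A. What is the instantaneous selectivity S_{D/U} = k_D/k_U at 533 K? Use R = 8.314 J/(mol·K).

Since both paths have the same order in A, the concentration cancels and S_{D/U} = k_D/k_U = (A_D/A_U)·exp[(E_U−E_D)/(RT)].
(E_U−E_D)/(RT) = (138−86.2)×10³/(8.314×533) = 51800/4431 = 11.69.
k_D/k_U = (8.26×10^6/1.06×10^11)·exp(11.69) = 7.792×10^-5 × 1.193×10^5 = 9.30.

9.30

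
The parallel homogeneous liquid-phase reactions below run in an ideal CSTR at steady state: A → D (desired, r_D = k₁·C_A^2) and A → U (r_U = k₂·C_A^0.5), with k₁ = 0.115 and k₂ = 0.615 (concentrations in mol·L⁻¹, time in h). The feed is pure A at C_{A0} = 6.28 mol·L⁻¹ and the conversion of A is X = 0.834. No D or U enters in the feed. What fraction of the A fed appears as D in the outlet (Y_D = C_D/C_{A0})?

0.138

Exit C_A = C_{A0}(1−X) = 6.28×0.166 = 1.042 mol·L⁻¹.
In a CSTR the entire volume is at exit conditions, so r_D = 0.115×1.042^2 = 0.1250 and r_U = 0.615×1.042^0.5 = 0.6279.
Fraction of consumed A going to D: r_D/(r_D+r_U) = 0.1660.
C_D = 0.1660·C_{A0}·X = 0.1660×6.28×0.834 = 0.869 mol·L⁻¹; Y_D = C_D/C_{A0} = 0.138.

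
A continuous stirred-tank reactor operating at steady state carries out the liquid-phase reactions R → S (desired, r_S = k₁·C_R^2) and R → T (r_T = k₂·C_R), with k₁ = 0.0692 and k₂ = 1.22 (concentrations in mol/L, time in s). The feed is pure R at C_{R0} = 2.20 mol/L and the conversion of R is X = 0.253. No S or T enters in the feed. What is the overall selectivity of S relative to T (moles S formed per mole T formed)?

Exit C_R = C_{R0}(1−X) = 2.20×0.747 = 1.643 mol/L.
In a CSTR the entire volume is at exit conditions, so r_S = 0.0692×1.643^2 = 0.1869 and r_T = 1.22×1.643 = 2.005.
Overall selectivity = C_S/C_T = r_Sτ/(r_Tτ) = r_S/r_T = 0.0932.

0.0932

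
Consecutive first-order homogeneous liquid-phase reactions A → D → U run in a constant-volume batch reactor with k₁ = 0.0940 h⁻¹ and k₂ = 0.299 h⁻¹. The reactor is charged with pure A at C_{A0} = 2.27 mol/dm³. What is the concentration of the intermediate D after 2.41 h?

The intermediate concentration in a first-order A→B→C sequence is C_D = k₁C_{A0}(e^(−k₁t) − e^(−k₂t))/(k₂−k₁).
e^(−k₁t) = e^(−0.0940×2.41) = e^(−0.2265) = 0.7973; e^(−k₂t) = e^(−0.7206) = 0.4865.
C_D = 0.0940×2.27/(0.299−0.0940) × (0.7973−0.4865) = 1.041×0.3108 = 0.3235 mol/dm³.

0.324 mol/dm³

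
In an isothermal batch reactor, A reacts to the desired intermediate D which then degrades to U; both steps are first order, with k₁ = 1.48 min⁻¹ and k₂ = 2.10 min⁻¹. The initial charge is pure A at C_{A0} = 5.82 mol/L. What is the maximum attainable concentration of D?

Evaluating C_D at t_opt = ln(k₂/k₁)/(k₂−k₁) gives C_{D,max}/C_{A0} = (k₁/k₂)^[k₂/(k₂−k₁)].
= (1.48/2.10)^(2.10/(2.10−1.48)) = (0.7048)^(3.387) = 0.3057.
C_{D,max} = 0.3057×5.82 = 1.78 mol/L.

1.78 mol/L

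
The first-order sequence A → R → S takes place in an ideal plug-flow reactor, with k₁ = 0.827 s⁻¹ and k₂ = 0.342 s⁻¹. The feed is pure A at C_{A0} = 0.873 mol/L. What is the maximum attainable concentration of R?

For a first-order series the maximum intermediate yield is C_{R,max}/C_{A0} = (k₁/k₂)^[k₂/(k₂−k₁)].
= (0.827/0.342)^(0.342/(0.342−0.827)) = (2.418)^(-0.7052) = 0.5365.
C_{R,max} = 0.5365×0.873 = 0.468 mol/L.

0.468 mol/L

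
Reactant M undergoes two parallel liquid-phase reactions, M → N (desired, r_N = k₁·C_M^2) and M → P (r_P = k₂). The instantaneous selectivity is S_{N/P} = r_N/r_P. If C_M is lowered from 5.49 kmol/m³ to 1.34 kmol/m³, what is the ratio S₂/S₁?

S_{N/P} = (k₁/k₂)·C_M^2, so S₂/S₁ = (C_{M,2}/C_{M,1})^2.
= (1.34/5.49)^2 = (0.2441)^2 = 0.0596.

0.0596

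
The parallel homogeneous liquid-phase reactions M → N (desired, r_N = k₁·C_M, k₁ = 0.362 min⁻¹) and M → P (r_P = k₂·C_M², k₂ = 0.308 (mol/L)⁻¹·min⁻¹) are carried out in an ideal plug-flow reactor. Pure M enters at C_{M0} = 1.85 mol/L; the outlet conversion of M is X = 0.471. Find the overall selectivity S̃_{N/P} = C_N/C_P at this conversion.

0.846

C_M = C_{M0}(1−X) = 0.9787 mol/L.
Along a PFR/batch, dC_N/dC_M = −r_N/(r_N+r_P) = −k₁/(k₁+k₂·C_M).
Integrating from C_{M0} to C_M: C_N = (0.362/0.308)·ln[(0.362+0.308·1.85)/(0.362+0.308·0.979)] = 1.175·ln(0.9318/0.6634) = 0.3993 mol/L.
C_P = (C_{M0}−C_M)−C_N = 0.4721 mol/L; S̃_{N/P} = 0.3993/0.4721 = 0.846.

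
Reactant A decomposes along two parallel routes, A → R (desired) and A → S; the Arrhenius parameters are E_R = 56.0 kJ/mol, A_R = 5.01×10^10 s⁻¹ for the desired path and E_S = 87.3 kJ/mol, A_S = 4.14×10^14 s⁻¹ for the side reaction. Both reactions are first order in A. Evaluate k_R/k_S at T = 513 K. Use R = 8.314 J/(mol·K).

0.186

With equal orders, S_{R/S} = k_R/k_S = (A_R/A_S)·exp[(E_S−E_R)/(RT)].
(E_S−E_R)/(RT) = (87.3−56.0)×10³/(8.314×513) = 31300/4265 = 7.339.
k_R/k_S = (5.01×10^10/4.14×10^14)·exp(7.339) = 1.210×10^-4 × 1539 = 0.186.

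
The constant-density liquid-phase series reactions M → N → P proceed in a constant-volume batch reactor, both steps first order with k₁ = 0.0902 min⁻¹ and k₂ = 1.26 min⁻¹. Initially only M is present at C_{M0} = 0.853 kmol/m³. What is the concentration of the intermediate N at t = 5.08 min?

0.0415 kmol/m³

The intermediate concentration in a first-order A→B→C sequence is C_N = k₁C_{M0}(e^(−k₁t) − e^(−k₂t))/(k₂−k₁).
e^(−k₁t) = e^(−0.0902×5.08) = e^(−0.4582) = 0.6324; e^(−k₂t) = e^(−6.401) = 0.001660.
C_N = 0.0902×0.853/(1.26−0.0902) × (0.6324−0.001660) = 0.06577×0.6308 = 0.04149 kmol/m³.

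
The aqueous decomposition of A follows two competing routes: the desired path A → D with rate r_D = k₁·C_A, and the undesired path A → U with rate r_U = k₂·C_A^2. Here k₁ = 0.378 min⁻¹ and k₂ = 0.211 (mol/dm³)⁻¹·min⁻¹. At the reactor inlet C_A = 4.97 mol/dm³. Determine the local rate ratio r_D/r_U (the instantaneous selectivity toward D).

S_{D/U} = r_D/r_U = (k₁·C_A)/(k₂·C_A^2) = (k₁/k₂)·C_A⁻¹.
= (0.378×4.970) / (0.211×4.970^2) = 1.879/5.212 = 0.360.
The undesired path is higher order in A, so low C_A (CSTR or dilute feed) favours D.

0.360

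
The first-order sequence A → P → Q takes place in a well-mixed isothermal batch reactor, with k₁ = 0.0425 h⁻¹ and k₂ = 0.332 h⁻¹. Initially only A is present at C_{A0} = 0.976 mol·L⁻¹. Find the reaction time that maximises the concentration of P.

Setting dC_P/dt = 0 gives t_opt = ln(k₂/k₁)/(k₂−k₁).
= ln(0.332/0.0425)/(0.332−0.0425) = ln(7.812)/0.2895 = 2.056/0.2895 = 7.10 h.

7.10 h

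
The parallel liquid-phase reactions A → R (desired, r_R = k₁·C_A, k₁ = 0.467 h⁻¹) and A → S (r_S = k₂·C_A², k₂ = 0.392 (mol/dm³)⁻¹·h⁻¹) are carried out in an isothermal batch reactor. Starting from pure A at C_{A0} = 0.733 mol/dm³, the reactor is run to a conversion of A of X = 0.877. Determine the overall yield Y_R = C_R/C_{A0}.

0.661

C_A = C_{A0}(1−X) = 0.09016 mol/dm³.
Along a PFR/batch, dC_R/dC_A = −r_R/(r_R+r_S) = −k₁/(k₁+k₂·C_A).
Integrating from C_{A0} to C_A: C_R = (0.467/0.392)·ln[(0.467+0.392·0.733)/(0.467+0.392·0.0902)] = 1.191·ln(0.7543/0.5023) = 0.4843 mol/dm³.
Y_R = C_R/C_{A0} = 0.4843/0.733 = 0.661.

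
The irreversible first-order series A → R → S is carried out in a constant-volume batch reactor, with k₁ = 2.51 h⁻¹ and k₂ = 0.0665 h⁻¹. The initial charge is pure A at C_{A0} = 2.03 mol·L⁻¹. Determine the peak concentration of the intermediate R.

Evaluating C_R at t_opt = ln(k₂/k₁)/(k₂−k₁) gives C_{R,max}/C_{A0} = (k₁/k₂)^[k₂/(k₂−k₁)].
= (2.51/0.0665)^(0.0665/(0.0665−2.51)) = (37.74)^(-0.02722) = 0.9059.
C_{R,max} = 0.9059×2.03 = 1.84 mol·L⁻¹.

1.84 mol·L⁻¹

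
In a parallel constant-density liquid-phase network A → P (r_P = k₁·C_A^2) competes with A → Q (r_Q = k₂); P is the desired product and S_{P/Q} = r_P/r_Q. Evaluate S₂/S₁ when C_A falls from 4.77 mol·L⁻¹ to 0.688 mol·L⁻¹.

S_{P/Q} = (k₁/k₂)·C_A^2, so S₂/S₁ = (C_{A,2}/C_{A,1})^2.
= (0.688/4.77)^2 = (0.1442)^2 = 0.0208.

0.0208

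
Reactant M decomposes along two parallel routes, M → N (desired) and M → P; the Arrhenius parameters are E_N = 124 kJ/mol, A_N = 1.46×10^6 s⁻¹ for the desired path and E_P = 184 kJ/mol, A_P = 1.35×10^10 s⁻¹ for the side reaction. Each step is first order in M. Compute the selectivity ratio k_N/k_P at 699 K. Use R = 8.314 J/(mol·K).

3.29

Since both paths have the same order in M, the concentration cancels and S_{N/P} = k_N/k_P = (A_N/A_P)·exp[(E_P−E_N)/(RT)].
(E_P−E_N)/(RT) = (184−124)×10³/(8.314×699) = 60000/5811 = 10.32.
k_N/k_P = (1.46×10^6/1.35×10^10)·exp(10.32) = 1.081×10^-4 × 30466 = 3.29.
Since E_N < E_P, lowering the temperature improves selectivity toward N.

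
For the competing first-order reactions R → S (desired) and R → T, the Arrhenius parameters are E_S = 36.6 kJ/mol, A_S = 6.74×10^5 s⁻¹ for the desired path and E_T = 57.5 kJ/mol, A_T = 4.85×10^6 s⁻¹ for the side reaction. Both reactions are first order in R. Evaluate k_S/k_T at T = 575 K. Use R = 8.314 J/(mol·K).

11.0

Since both paths have the same order in R, the concentration cancels and S_{S/T} = k_S/k_T = (A_S/A_T)·exp[(E_T−E_S)/(RT)].
(E_T−E_S)/(RT) = (57.5−36.6)×10³/(8.314×575) = 20900/4781 = 4.372.
k_S/k_T = (6.74×10^5/4.85×10^6)·exp(4.372) = 0.1390 × 79.19 = 11.0.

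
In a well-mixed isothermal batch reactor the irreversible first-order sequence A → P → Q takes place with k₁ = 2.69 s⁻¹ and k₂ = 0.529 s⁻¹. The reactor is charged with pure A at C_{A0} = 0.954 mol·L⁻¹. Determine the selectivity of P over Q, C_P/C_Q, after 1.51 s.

For first-order series with pure A initially, C_P(t) = k₁C_{A0}/(k₂−k₁)·(e^(−k₁t) − e^(−k₂t)).
e^(−k₁t) = e^(−2.69×1.51) = e^(−4.062) = 0.01722; e^(−k₂t) = e^(−0.7988) = 0.4499.
C_P = 2.69×0.954/(0.529−2.69) × (0.01722−0.4499) = (-1.188)×(-0.4327) = 0.5138 mol·L⁻¹.
C_A = C_{A0}e^(−k₁t) = 0.01642 mol·L⁻¹, so C_Q = C_{A0}−C_A−C_P = 0.4238 mol·L⁻¹; C_P/C_Q = 1.21.

1.21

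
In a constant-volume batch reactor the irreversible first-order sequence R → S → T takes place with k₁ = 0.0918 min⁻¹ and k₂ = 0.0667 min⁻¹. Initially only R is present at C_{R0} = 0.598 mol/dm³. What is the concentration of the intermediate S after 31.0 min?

0.150 mol/dm³

The intermediate concentration in a first-order A→B→C sequence is C_S = k₁C_{R0}(e^(−k₁t) − e^(−k₂t))/(k₂−k₁).
e^(−k₁t) = e^(−0.0918×31.0) = e^(−2.846) = 0.05809; e^(−k₂t) = e^(−2.068) = 0.1265.
C_S = 0.0918×0.598/(0.0667−0.0918) × (0.05809−0.1265) = (-2.187)×(-0.06839) = 0.1496 mol/dm³.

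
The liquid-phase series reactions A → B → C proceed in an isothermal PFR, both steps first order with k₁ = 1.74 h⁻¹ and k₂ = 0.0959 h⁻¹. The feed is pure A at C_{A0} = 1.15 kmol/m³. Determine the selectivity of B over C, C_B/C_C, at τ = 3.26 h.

For first-order series with pure A initially, C_B(τ) = k₁C_{A0}/(k₂−k₁)·(e^(−k₁τ) − e^(−k₂τ)).
e^(−k₁τ) = e^(−1.74×3.26) = e^(−5.672) = 0.003440; e^(−k₂τ) = e^(−0.3126) = 0.7315.
C_B = 1.74×1.15/(0.0959−1.74) × (0.003440−0.7315) = (-1.217)×(-0.7281) = 0.8861 kmol/m³.
C_A = C_{A0}e^(−k₁τ) = 0.003956 kmol/m³, so C_C = C_{A0}−C_A−C_B = 0.2599 kmol/m³; C_B/C_C = 3.41.

3.41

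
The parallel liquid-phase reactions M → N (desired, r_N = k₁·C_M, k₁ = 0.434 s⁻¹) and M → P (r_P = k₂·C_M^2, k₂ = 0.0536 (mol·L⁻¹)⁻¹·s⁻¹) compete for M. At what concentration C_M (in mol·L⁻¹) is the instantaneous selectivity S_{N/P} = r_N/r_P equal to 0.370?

S_{N/P} = (k₁/k₂)·C_M⁻¹ ⇒ C_M = (S·k₂/k₁)^(-1).
= (0.370×0.0536/0.434)^(-1) = (0.04570)^(-1) = 21.9 mol·L⁻¹.

21.9 mol·L⁻¹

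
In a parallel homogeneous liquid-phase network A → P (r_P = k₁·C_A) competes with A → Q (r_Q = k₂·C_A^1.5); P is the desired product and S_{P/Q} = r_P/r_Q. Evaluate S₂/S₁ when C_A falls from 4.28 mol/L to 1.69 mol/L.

1.59

S_{P/Q} = (k₁/k₂)·C_A^-0.5, so S₂/S₁ = (C_{A,2}/C_{A,1})^-0.5.
= (1.69/4.28)^(-0.5) = (0.3949)^(-0.5) = 1.59.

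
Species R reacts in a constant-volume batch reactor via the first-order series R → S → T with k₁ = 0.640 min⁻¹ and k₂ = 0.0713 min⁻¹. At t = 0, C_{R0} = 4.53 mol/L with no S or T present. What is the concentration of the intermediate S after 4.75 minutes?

3.39 mol/L

For first-order series with pure R initially, C_S(t) = k₁C_{R0}/(k₂−k₁)·(e^(−k₁t) − e^(−k₂t)).
e^(−k₁t) = e^(−0.640×4.75) = e^(−3.040) = 0.04783; e^(−k₂t) = e^(−0.3387) = 0.7127.
C_S = 0.640×4.53/(0.0713−0.640) × (0.04783−0.7127) = (-5.098)×(-0.6649) = 3.390 mol/L.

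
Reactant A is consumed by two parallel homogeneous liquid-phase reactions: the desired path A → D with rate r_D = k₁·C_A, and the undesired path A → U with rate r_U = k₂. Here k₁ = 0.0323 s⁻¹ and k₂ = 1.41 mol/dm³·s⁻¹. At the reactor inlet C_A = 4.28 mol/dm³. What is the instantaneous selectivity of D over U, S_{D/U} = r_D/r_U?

S_{D/U} = r_D/r_U = (k₁·C_A)/(k₂) = (k₁/k₂)·C_A.
= (0.0323×4.280) / (1.41) = 0.1382/1.410 = 0.0980.
Since the desired path is higher order in A, keeping C_A high (PFR or concentrated feed) favours D.

0.0980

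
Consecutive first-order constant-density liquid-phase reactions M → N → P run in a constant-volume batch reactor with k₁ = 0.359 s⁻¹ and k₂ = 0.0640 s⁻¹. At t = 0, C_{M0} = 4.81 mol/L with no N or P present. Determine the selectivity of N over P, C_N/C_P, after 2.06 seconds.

For first-order series with pure M initially, C_N(t) = k₁C_{M0}/(k₂−k₁)·(e^(−k₁t) − e^(−k₂t)).
e^(−k₁t) = e^(−0.359×2.06) = e^(−0.7395) = 0.4773; e^(−k₂t) = e^(−0.1318) = 0.8765.
C_N = 0.359×4.81/(0.0640−0.359) × (0.4773−0.8765) = (-5.854)×(-0.3991) = 2.336 mol/L.
C_M = C_{M0}e^(−k₁t) = 2.296 mol/L, so C_P = C_{M0}−C_M−C_N = 0.1776 mol/L; C_N/C_P = 13.2.

13.2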